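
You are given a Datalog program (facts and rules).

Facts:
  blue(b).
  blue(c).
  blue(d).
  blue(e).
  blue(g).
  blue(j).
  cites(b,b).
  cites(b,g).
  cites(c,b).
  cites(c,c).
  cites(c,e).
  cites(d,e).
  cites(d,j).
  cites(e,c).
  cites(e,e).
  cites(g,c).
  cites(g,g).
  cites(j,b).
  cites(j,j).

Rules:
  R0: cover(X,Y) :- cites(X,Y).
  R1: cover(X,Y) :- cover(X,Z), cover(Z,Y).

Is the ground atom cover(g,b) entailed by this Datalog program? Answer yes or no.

yes

round 1: derive cover(b,b) via R0 from cites(b,b)
round 1: derive cover(b,g) via R0 from cites(b,g)
round 1: derive cover(c,b) via R0 from cites(c,b)
round 1: derive cover(c,c) via R0 from cites(c,c)
round 1: derive cover(c,e) via R0 from cites(c,e)
round 1: derive cover(d,e) via R0 from cites(d,e)
round 1: derive cover(d,j) via R0 from cites(d,j)
round 1: derive cover(e,c) via R0 from cites(e,c)
round 1: derive cover(e,e) via R0 from cites(e,e)
round 1: derive cover(g,c) via R0 from cites(g,c)
round 1: derive cover(g,g) via R0 from cites(g,g)
round 1: derive cover(j,b) via R0 from cites(j,b)
round 1: derive cover(j,j) via R0 from cites(j,j)
round 2: derive cover(b,c) via R1 from cover(b,g), cover(g,c)
round 2: derive cover(c,g) via R1 from cover(c,b), cover(b,g)
round 2: derive cover(d,b) via R1 from cover(d,j), cover(j,b)
round 2: derive cover(d,c) via R1 from cover(d,e), cover(e,c)
round 2: derive cover(e,b) via R1 from cover(e,c), cover(c,b)
round 2: derive cover(g,b) via R1 from cover(g,c), cover(c,b)
round 2: derive cover(g,e) via R1 from cover(g,c), cover(c,e)
round 2: derive cover(j,g) via R1 from cover(j,b), cover(b,g)
round 3: derive cover(b,e) via R1 from cover(b,c), cover(c,e)
round 3: derive cover(d,g) via R1 from cover(d,b), cover(b,g)
round 3: derive cover(e,g) via R1 from cover(e,b), cover(b,g)
round 3: derive cover(j,c) via R1 from cover(j,b), cover(b,c)
round 3: derive cover(j,e) via R1 from cover(j,g), cover(g,e)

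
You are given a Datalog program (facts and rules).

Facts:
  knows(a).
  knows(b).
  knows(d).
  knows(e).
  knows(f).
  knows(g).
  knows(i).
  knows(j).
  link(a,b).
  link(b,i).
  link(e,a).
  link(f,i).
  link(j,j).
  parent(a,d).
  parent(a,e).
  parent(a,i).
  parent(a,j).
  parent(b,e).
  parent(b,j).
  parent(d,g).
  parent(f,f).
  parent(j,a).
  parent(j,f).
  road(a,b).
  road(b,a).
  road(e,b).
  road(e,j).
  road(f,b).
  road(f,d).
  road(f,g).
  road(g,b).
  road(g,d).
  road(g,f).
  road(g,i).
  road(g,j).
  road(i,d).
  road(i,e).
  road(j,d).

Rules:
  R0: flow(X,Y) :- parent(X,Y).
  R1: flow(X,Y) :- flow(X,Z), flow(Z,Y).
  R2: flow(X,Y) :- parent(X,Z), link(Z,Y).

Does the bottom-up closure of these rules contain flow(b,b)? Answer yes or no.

yes

round 1: derive flow(a,d) via R0 from parent(a,d)
round 1: derive flow(a,e) via R0 from parent(a,e)
round 1: derive flow(a,i) via R0 from parent(a,i)
round 1: derive flow(a,j) via R0 from parent(a,j)
round 1: derive flow(b,e) via R0 from parent(b,e)
round 1: derive flow(b,j) via R0 from parent(b,j)
round 1: derive flow(d,g) via R0 from parent(d,g)
round 1: derive flow(f,f) via R0 from parent(f,f)
round 1: derive flow(j,a) via R0 from parent(j,a)
round 1: derive flow(j,f) via R0 from parent(j,f)
round 1: derive flow(a,a) via R2 from parent(a,e), link(e,a)
round 1: derive flow(b,a) via R2 from parent(b,e), link(e,a)
round 1: derive flow(f,i) via R2 from parent(f,f), link(f,i)
round 1: derive flow(j,b) via R2 from parent(j,a), link(a,b)
round 1: derive flow(j,i) via R2 from parent(j,f), link(f,i)
round 2: derive flow(a,b) via R1 from flow(a,j), flow(j,b)
round 2: derive flow(a,f) via R1 from flow(a,j), flow(j,f)
round 2: derive flow(a,g) via R1 from flow(a,d), flow(d,g)
round 2: derive flow(b,b) via R1 from flow(b,j), flow(j,b)
round 2: derive flow(b,d) via R1 from flow(b,a), flow(a,d)
round 2: derive flow(b,f) via R1 from flow(b,j), flow(j,f)
round 2: derive flow(b,i) via R1 from flow(b,a), flow(a,i)
round 2: derive flow(j,d) via R1 from flow(j,a), flow(a,d)
round 2: derive flow(j,e) via R1 from flow(j,a), flow(a,e)
round 2: derive flow(j,j) via R1 from flow(j,a), flow(a,j)
round 3: derive flow(b,g) via R1 from flow(b,a), flow(a,g)
round 3: derive flow(j,g) via R1 from flow(j,a), flow(a,g)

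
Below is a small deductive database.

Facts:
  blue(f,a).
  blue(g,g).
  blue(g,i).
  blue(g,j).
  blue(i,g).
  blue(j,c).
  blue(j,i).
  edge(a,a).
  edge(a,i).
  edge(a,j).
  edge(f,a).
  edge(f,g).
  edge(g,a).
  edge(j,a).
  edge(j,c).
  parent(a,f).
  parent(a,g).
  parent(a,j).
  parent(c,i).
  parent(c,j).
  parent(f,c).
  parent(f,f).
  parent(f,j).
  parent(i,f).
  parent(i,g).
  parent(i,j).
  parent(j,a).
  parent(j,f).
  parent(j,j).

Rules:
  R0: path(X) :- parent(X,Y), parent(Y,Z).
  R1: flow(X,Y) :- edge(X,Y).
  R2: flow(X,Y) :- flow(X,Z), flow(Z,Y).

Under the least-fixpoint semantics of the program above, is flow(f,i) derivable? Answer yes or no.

round 1: derive flow(a,a) via R1 from edge(a,a)
round 1: derive flow(a,i) via R1 from edge(a,i)
round 1: derive flow(a,j) via R1 from edge(a,j)
round 1: derive flow(f,a) via R1 from edge(f,a)
round 1: derive flow(f,g) via R1 from edge(f,g)
round 1: derive flow(g,a) via R1 from edge(g,a)
round 1: derive flow(j,a) via R1 from edge(j,a)
round 1: derive flow(j,c) via R1 from edge(j,c)
round 2: derive flow(a,c) via R2 from flow(a,j), flow(j,c)
round 2: derive flow(f,i) via R2 from flow(f,a), flow(a,i)
round 2: derive flow(f,j) via R2 from flow(f,a), flow(a,j)
round 2: derive flow(g,i) via R2 from flow(g,a), flow(a,i)
round 2: derive flow(g,j) via R2 from flow(g,a), flow(a,j)
round 2: derive flow(j,i) via R2 from flow(j,a), flow(a,i)
round 2: derive flow(j,j) via R2 from flow(j,a), flow(a,j)
round 3: derive flow(f,c) via R2 from flow(f,a), flow(a,c)
round 3: derive flow(g,c) via R2 from flow(g,a), flow(a,c)

yes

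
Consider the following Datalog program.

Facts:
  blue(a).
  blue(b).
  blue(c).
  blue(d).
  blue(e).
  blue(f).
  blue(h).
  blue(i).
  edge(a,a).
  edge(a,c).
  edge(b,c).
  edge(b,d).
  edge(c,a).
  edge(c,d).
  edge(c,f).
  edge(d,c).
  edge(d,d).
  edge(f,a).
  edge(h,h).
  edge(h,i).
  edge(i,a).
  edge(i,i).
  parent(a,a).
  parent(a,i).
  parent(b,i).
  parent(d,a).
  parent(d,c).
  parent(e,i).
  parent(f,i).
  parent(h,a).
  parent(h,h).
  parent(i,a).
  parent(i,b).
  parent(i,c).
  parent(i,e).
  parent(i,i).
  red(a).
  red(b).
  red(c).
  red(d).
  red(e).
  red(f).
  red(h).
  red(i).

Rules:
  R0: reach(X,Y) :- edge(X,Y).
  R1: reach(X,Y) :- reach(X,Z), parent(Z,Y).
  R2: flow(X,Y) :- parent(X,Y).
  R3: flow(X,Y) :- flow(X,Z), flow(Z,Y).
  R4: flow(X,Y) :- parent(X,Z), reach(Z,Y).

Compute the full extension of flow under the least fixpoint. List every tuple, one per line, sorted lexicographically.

flow(a,a)
flow(a,b)
flow(a,c)
flow(a,d)
flow(a,e)
flow(a,f)
flow(a,i)
flow(b,a)
flow(b,b)
flow(b,c)
flow(b,d)
flow(b,e)
flow(b,f)
flow(b,i)
flow(d,a)
flow(d,b)
flow(d,c)
flow(d,d)
flow(d,e)
flow(d,f)
flow(d,i)
flow(e,a)
flow(e,b)
flow(e,c)
flow(e,d)
flow(e,e)
flow(e,f)
flow(e,i)
flow(f,a)
flow(f,b)
flow(f,c)
flow(f,d)
flow(f,e)
flow(f,f)
flow(f,i)
flow(h,a)
flow(h,b)
flow(h,c)
flow(h,d)
flow(h,e)
flow(h,f)
flow(h,h)
flow(h,i)
flow(i,a)
flow(i,b)
flow(i,c)
flow(i,d)
flow(i,e)
flow(i,f)
flow(i,i)

round 1: derive reach(a,a) via R0 from edge(a,a)
round 1: derive reach(a,c) via R0 from edge(a,c)
round 1: derive reach(b,c) via R0 from edge(b,c)
round 1: derive reach(b,d) via R0 from edge(b,d)
round 1: derive reach(c,a) via R0 from edge(c,a)
round 1: derive reach(c,d) via R0 from edge(c,d)
round 1: derive reach(c,f) via R0 from edge(c,f)
round 1: derive reach(d,c) via R0 from edge(d,c)
round 1: derive reach(d,d) via R0 from edge(d,d)
round 1: derive reach(f,a) via R0 from edge(f,a)
round 1: derive reach(h,h) via R0 from edge(h,h)
round 1: derive reach(h,i) via R0 from edge(h,i)
round 1: derive reach(i,a) via R0 from edge(i,a)
round 1: derive reach(i,i) via R0 from edge(i,i)
round 1: derive flow(a,a) via R2 from parent(a,a)
round 1: derive flow(a,i) via R2 from parent(a,i)
round 1: derive flow(b,i) via R2 from parent(b,i)
round 1: derive flow(d,a) via R2 from parent(d,a)
round 1: derive flow(d,c) via R2 from parent(d,c)
round 1: derive flow(e,i) via R2 from parent(e,i)
round 1: derive flow(f,i) via R2 from parent(f,i)
round 1: derive flow(h,a) via R2 from parent(h,a)
round 1: derive flow(h,h) via R2 from parent(h,h)
round 1: derive flow(i,a) via R2 from parent(i,a)
round 1: derive flow(i,b) via R2 from parent(i,b)
round 1: derive flow(i,c) via R2 from parent(i,c)
round 1: derive flow(i,e) via R2 from parent(i,e)
round 1: derive flow(i,i) via R2 from parent(i,i)
round 2: derive reach(a,i) via R1 from reach(a,a), parent(a,i)
round 2: derive reach(b,a) via R1 from reach(b,d), parent(d,a)
round 2: derive reach(c,c) via R1 from reach(c,d), parent(d,c)
round 2: derive reach(c,i) via R1 from reach(c,a), parent(a,i)
round 2: derive reach(d,a) via R1 from reach(d,d), parent(d,a)
round 2: derive reach(f,i) via R1 from reach(f,a), parent(a,i)
round 2: derive reach(h,a) via R1 from reach(h,h), parent(h,a)
round 2: derive reach(h,b) via R1 from reach(h,i), parent(i,b)
round 2: derive reach(h,c) via R1 from reach(h,i), parent(i,c)
round 2: derive reach(h,e) via R1 from reach(h,i), parent(i,e)
round 2: derive reach(i,b) via R1 from reach(i,i), parent(i,b)
round 2: derive reach(i,c) via R1 from reach(i,i), parent(i,c)
round 2: derive reach(i,e) via R1 from reach(i,i), parent(i,e)
round 2: derive flow(a,b) via R3 from flow(a,i), flow(i,b)
round 2: derive flow(a,c) via R3 from flow(a,i), flow(i,c)
round 2: derive flow(a,e) via R3 from flow(a,i), flow(i,e)
round 2: derive flow(b,a) via R3 from flow(b,i), flow(i,a)
round 2: derive flow(b,b) via R3 from flow(b,i), flow(i,b)
round 2: derive flow(b,c) via R3 from flow(b,i), flow(i,c)
round 2: derive flow(b,e) via R3 from flow(b,i), flow(i,e)
round 2: derive flow(d,i) via R3 from flow(d,a), flow(a,i)
round 2: derive flow(e,a) via R3 from flow(e,i), flow(i,a)
round 2: derive flow(e,b) via R3 from flow(e,i), flow(i,b)
round 2: derive flow(e,c) via R3 from flow(e,i), flow(i,c)
round 2: derive flow(e,e) via R3 from flow(e,i), flow(i,e)
round 2: derive flow(f,a) via R3 from flow(f,i), flow(i,a)
round 2: derive flow(f,b) via R3 from flow(f,i), flow(i,b)
round 2: derive flow(f,c) via R3 from flow(f,i), flow(i,c)
round 2: derive flow(f,e) via R3 from flow(f,i), flow(i,e)
round 2: derive flow(h,i) via R3 from flow(h,a), flow(a,i)
round 2: derive flow(d,d) via R4 from parent(d,c), reach(c,d)
round 2: derive flow(d,f) via R4 from parent(d,c), reach(c,f)
round 2: derive flow(h,c) via R4 from parent(h,a), reach(a,c)
round 2: derive flow(i,d) via R4 from parent(i,b), reach(b,d)
round 2: derive flow(i,f) via R4 from parent(i,c), reach(c,f)
round 3: derive reach(a,b) via R1 from reach(a,i), parent(i,b)
round 3: derive reach(a,e) via R1 from reach(a,i), parent(i,e)
round 3: derive reach(b,i) via R1 from reach(b,a), parent(a,i)
round 3: derive reach(c,b) via R1 from reach(c,i), parent(i,b)
round 3: derive reach(c,e) via R1 from reach(c,i), parent(i,e)
round 3: derive reach(d,i) via R1 from reach(d,a), parent(a,i)
round 3: derive reach(f,b) via R1 from reach(f,i), parent(i,b)
round 3: derive reach(f,c) via R1 from reach(f,i), parent(i,c)
round 3: derive reach(f,e) via R1 from reach(f,i), parent(i,e)
round 3: derive flow(a,d) via R3 from flow(a,i), flow(i,d)
round 3: derive flow(a,f) via R3 from flow(a,i), flow(i,f)
round 3: derive flow(b,d) via R3 from flow(b,i), flow(i,d)
round 3: derive flow(b,f) via R3 from flow(b,i), flow(i,f)
round 3: derive flow(d,b) via R3 from flow(d,a), flow(a,b)
round 3: derive flow(d,e) via R3 from flow(d,a), flow(a,e)
round 3: derive flow(e,d) via R3 from flow(e,i), flow(i,d)
round 3: derive flow(e,f) via R3 from flow(e,i), flow(i,f)
round 3: derive flow(f,d) via R3 from flow(f,i), flow(i,d)
round 3: derive flow(f,f) via R3 from flow(f,i), flow(i,f)
round 3: derive flow(h,b) via R3 from flow(h,a), flow(a,b)
round 3: derive flow(h,d) via R3 from flow(h,i), flow(i,d)
round 3: derive flow(h,e) via R3 from flow(h,a), flow(a,e)
round 3: derive flow(h,f) via R3 from flow(h,i), flow(i,f)
round 4: derive reach(b,b) via R1 from reach(b,i), parent(i,b)
round 4: derive reach(b,e) via R1 from reach(b,i), parent(i,e)
round 4: derive reach(d,b) via R1 from reach(d,i), parent(i,b)
round 4: derive reach(d,e) via R1 from reach(d,i), parent(i,e)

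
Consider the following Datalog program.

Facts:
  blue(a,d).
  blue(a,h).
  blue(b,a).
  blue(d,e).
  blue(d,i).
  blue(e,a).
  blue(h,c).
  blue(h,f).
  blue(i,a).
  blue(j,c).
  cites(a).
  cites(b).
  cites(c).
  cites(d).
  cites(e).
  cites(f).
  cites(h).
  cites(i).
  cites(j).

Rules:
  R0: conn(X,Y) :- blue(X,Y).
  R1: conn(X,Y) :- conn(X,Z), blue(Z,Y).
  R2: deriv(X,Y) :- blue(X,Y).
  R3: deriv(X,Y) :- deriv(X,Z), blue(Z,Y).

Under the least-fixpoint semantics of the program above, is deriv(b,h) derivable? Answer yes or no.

yes

round 1: derive deriv(a,d) via R2 from blue(a,d)
round 1: derive deriv(a,h) via R2 from blue(a,h)
round 1: derive deriv(b,a) via R2 from blue(b,a)
round 1: derive deriv(d,e) via R2 from blue(d,e)
round 1: derive deriv(d,i) via R2 from blue(d,i)
round 1: derive deriv(e,a) via R2 from blue(e,a)
round 1: derive deriv(h,c) via R2 from blue(h,c)
round 1: derive deriv(h,f) via R2 from blue(h,f)
round 1: derive deriv(i,a) via R2 from blue(i,a)
round 1: derive deriv(j,c) via R2 from blue(j,c)
round 2: derive deriv(a,c) via R3 from deriv(a,h), blue(h,c)
round 2: derive deriv(a,e) via R3 from deriv(a,d), blue(d,e)
round 2: derive deriv(a,f) via R3 from deriv(a,h), blue(h,f)
round 2: derive deriv(a,i) via R3 from deriv(a,d), blue(d,i)
round 2: derive deriv(b,d) via R3 from deriv(b,a), blue(a,d)
round 2: derive deriv(b,h) via R3 from deriv(b,a), blue(a,h)
round 2: derive deriv(d,a) via R3 from deriv(d,e), blue(e,a)
round 2: derive deriv(e,d) via R3 from deriv(e,a), blue(a,d)
round 2: derive deriv(e,h) via R3 from deriv(e,a), blue(a,h)
round 2: derive deriv(i,d) via R3 from deriv(i,a), blue(a,d)
round 2: derive deriv(i,h) via R3 from deriv(i,a), blue(a,h)
round 3: derive deriv(a,a) via R3 from deriv(a,e), blue(e,a)
round 3: derive deriv(b,c) via R3 from deriv(b,h), blue(h,c)
round 3: derive deriv(b,e) via R3 from deriv(b,d), blue(d,e)
round 3: derive deriv(b,f) via R3 from deriv(b,h), blue(h,f)
round 3: derive deriv(b,i) via R3 from deriv(b,d), blue(d,i)
round 3: derive deriv(d,d) via R3 from deriv(d,a), blue(a,d)
round 3: derive deriv(d,h) via R3 from deriv(d,a), blue(a,h)
round 3: derive deriv(e,c) via R3 from deriv(e,h), blue(h,c)
round 3: derive deriv(e,e) via R3 from deriv(e,d), blue(d,e)
round 3: derive deriv(e,f) via R3 from deriv(e,h), blue(h,f)
round 3: derive deriv(e,i) via R3 from deriv(e,d), blue(d,i)
round 3: derive deriv(i,c) via R3 from deriv(i,h), blue(h,c)
round 3: derive deriv(i,e) via R3 from deriv(i,d), blue(d,e)
round 3: derive deriv(i,f) via R3 from deriv(i,h), blue(h,f)
round 3: derive deriv(i,i) via R3 from deriv(i,d), blue(d,i)
round 4: derive deriv(d,c) via R3 from deriv(d,h), blue(h,c)
round 4: derive deriv(d,f) via R3 from deriv(d,h), blue(h,f)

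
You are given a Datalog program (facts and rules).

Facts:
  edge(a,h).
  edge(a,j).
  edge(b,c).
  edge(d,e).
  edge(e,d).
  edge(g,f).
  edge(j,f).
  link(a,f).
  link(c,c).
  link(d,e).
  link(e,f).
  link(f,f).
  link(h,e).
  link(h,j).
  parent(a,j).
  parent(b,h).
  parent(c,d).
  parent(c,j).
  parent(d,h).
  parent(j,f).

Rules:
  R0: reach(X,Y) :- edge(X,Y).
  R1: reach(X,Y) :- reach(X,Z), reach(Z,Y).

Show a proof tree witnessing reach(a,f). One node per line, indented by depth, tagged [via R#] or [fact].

reach(a,f)  [via R1]
  reach(a,j)  [via R0]
    edge(a,j)  [fact]
  reach(j,f)  [via R0]
    edge(j,f)  [fact]

round 1: derive reach(a,h) via R0 from edge(a,h)
round 1: derive reach(a,j) via R0 from edge(a,j)
round 1: derive reach(b,c) via R0 from edge(b,c)
round 1: derive reach(d,e) via R0 from edge(d,e)
round 1: derive reach(e,d) via R0 from edge(e,d)
round 1: derive reach(g,f) via R0 from edge(g,f)
round 1: derive reach(j,f) via R0 from edge(j,f)
round 2: derive reach(a,f) via R1 from reach(a,j), reach(j,f)
round 2: derive reach(d,d) via R1 from reach(d,e), reach(e,d)
round 2: derive reach(e,e) via R1 from reach(e,d), reach(d,e)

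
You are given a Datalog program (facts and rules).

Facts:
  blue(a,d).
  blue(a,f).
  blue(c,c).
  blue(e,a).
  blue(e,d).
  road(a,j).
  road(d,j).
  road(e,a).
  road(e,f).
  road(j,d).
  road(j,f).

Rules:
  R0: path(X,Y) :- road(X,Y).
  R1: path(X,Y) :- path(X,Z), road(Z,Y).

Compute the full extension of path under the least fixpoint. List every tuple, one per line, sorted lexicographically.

round 1: derive path(a,j) via R0 from road(a,j)
round 1: derive path(d,j) via R0 from road(d,j)
round 1: derive path(e,a) via R0 from road(e,a)
round 1: derive path(e,f) via R0 from road(e,f)
round 1: derive path(j,d) via R0 from road(j,d)
round 1: derive path(j,f) via R0 from road(j,f)
round 2: derive path(a,d) via R1 from path(a,j), road(j,d)
round 2: derive path(a,f) via R1 from path(a,j), road(j,f)
round 2: derive path(d,d) via R1 from path(d,j), road(j,d)
round 2: derive path(d,f) via R1 from path(d,j), road(j,f)
round 2: derive path(e,j) via R1 from path(e,a), road(a,j)
round 2: derive path(j,j) via R1 from path(j,d), road(d,j)
round 3: derive path(e,d) via R1 from path(e,j), road(j,d)

path(a,d)
path(a,f)
path(a,j)
path(d,d)
path(d,f)
path(d,j)
path(e,a)
path(e,d)
path(e,f)
path(e,j)
path(j,d)
path(j,f)
path(j,j)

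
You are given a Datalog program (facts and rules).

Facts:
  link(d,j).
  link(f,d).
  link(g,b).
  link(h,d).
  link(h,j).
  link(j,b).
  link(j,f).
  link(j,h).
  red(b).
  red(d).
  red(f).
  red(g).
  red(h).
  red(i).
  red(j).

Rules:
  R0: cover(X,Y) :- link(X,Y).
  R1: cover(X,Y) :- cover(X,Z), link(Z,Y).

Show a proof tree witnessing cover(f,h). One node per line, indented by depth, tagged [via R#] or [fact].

round 1: derive cover(d,j) via R0 from link(d,j)
round 1: derive cover(f,d) via R0 from link(f,d)
round 1: derive cover(g,b) via R0 from link(g,b)
round 1: derive cover(h,d) via R0 from link(h,d)
round 1: derive cover(h,j) via R0 from link(h,j)
round 1: derive cover(j,b) via R0 from link(j,b)
round 1: derive cover(j,f) via R0 from link(j,f)
round 1: derive cover(j,h) via R0 from link(j,h)
round 2: derive cover(d,b) via R1 from cover(d,j), link(j,b)
round 2: derive cover(d,f) via R1 from cover(d,j), link(j,f)
round 2: derive cover(d,h) via R1 from cover(d,j), link(j,h)
round 2: derive cover(f,j) via R1 from cover(f,d), link(d,j)
round 2: derive cover(h,b) via R1 from cover(h,j), link(j,b)
round 2: derive cover(h,f) via R1 from cover(h,j), link(j,f)
round 2: derive cover(h,h) via R1 from cover(h,j), link(j,h)
round 2: derive cover(j,d) via R1 from cover(j,f), link(f,d)
round 2: derive cover(j,j) via R1 from cover(j,h), link(h,j)
round 3: derive cover(d,d) via R1 from cover(d,f), link(f,d)
round 3: derive cover(f,b) via R1 from cover(f,j), link(j,b)
round 3: derive cover(f,f) via R1 from cover(f,j), link(j,f)
round 3: derive cover(f,h) via R1 from cover(f,j), link(j,h)

cover(f,h)  [via R1]
  cover(f,j)  [via R1]
    cover(f,d)  [via R0]
      link(f,d)  [fact]
    link(d,j)  [fact]
  link(j,h)  [fact]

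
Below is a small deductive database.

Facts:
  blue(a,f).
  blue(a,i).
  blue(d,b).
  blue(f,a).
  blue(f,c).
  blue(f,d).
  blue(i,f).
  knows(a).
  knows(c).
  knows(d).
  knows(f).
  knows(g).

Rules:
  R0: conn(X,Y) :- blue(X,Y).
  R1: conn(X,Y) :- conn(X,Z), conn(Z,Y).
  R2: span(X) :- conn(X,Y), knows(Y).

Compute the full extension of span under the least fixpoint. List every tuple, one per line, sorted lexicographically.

round 1: derive conn(a,f) via R0 from blue(a,f)
round 1: derive conn(a,i) via R0 from blue(a,i)
round 1: derive conn(d,b) via R0 from blue(d,b)
round 1: derive conn(f,a) via R0 from blue(f,a)
round 1: derive conn(f,c) via R0 from blue(f,c)
round 1: derive conn(f,d) via R0 from blue(f,d)
round 1: derive conn(i,f) via R0 from blue(i,f)
round 2: derive conn(a,a) via R1 from conn(a,f), conn(f,a)
round 2: derive conn(a,c) via R1 from conn(a,f), conn(f,c)
round 2: derive conn(a,d) via R1 from conn(a,f), conn(f,d)
round 2: derive conn(f,b) via R1 from conn(f,d), conn(d,b)
round 2: derive conn(f,f) via R1 from conn(f,a), conn(a,f)
round 2: derive conn(f,i) via R1 from conn(f,a), conn(a,i)
round 2: derive conn(i,a) via R1 from conn(i,f), conn(f,a)
round 2: derive conn(i,c) via R1 from conn(i,f), conn(f,c)
round 2: derive conn(i,d) via R1 from conn(i,f), conn(f,d)
round 2: derive span(a) via R2 from conn(a,f), knows(f)
round 2: derive span(f) via R2 from conn(f,a), knows(a)
round 2: derive span(i) via R2 from conn(i,f), knows(f)
round 3: derive conn(a,b) via R1 from conn(a,d), conn(d,b)
round 3: derive conn(i,b) via R1 from conn(i,d), conn(d,b)
round 3: derive conn(i,i) via R1 from conn(i,a), conn(a,i)

span(a)
span(f)
span(i)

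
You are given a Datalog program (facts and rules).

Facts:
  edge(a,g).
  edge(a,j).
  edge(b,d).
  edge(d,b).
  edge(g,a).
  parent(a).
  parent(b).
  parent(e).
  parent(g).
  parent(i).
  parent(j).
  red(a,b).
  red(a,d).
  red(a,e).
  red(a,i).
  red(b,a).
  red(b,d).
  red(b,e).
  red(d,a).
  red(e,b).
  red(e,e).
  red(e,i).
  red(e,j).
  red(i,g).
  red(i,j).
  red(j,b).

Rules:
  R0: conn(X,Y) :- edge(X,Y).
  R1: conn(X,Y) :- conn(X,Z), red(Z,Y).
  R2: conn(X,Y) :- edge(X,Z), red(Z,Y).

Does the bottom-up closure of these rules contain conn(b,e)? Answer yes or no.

round 1: derive conn(a,g) via R0 from edge(a,g)
round 1: derive conn(a,j) via R0 from edge(a,j)
round 1: derive conn(b,d) via R0 from edge(b,d)
round 1: derive conn(d,b) via R0 from edge(d,b)
round 1: derive conn(g,a) via R0 from edge(g,a)
round 1: derive conn(a,b) via R2 from edge(a,j), red(j,b)
round 1: derive conn(b,a) via R2 from edge(b,d), red(d,a)
round 1: derive conn(d,a) via R2 from edge(d,b), red(b,a)
round 1: derive conn(d,d) via R2 from edge(d,b), red(b,d)
round 1: derive conn(d,e) via R2 from edge(d,b), red(b,e)
round 1: derive conn(g,b) via R2 from edge(g,a), red(a,b)
round 1: derive conn(g,d) via R2 from edge(g,a), red(a,d)
round 1: derive conn(g,e) via R2 from edge(g,a), red(a,e)
round 1: derive conn(g,i) via R2 from edge(g,a), red(a,i)
round 2: derive conn(a,a) via R1 from conn(a,b), red(b,a)
round 2: derive conn(a,d) via R1 from conn(a,b), red(b,d)
round 2: derive conn(a,e) via R1 from conn(a,b), red(b,e)
round 2: derive conn(b,b) via R1 from conn(b,a), red(a,b)
round 2: derive conn(b,e) via R1 from conn(b,a), red(a,e)
round 2: derive conn(b,i) via R1 from conn(b,a), red(a,i)
round 2: derive conn(d,i) via R1 from conn(d,a), red(a,i)
round 2: derive conn(d,j) via R1 from conn(d,e), red(e,j)
round 2: derive conn(g,g) via R1 from conn(g,i), red(i,g)
round 2: derive conn(g,j) via R1 from conn(g,e), red(e,j)
round 3: derive conn(a,i) via R1 from conn(a,a), red(a,i)
round 3: derive conn(b,g) via R1 from conn(b,i), red(i,g)
round 3: derive conn(b,j) via R1 from conn(b,e), red(e,j)
round 3: derive conn(d,g) via R1 from conn(d,i), red(i,g)

yes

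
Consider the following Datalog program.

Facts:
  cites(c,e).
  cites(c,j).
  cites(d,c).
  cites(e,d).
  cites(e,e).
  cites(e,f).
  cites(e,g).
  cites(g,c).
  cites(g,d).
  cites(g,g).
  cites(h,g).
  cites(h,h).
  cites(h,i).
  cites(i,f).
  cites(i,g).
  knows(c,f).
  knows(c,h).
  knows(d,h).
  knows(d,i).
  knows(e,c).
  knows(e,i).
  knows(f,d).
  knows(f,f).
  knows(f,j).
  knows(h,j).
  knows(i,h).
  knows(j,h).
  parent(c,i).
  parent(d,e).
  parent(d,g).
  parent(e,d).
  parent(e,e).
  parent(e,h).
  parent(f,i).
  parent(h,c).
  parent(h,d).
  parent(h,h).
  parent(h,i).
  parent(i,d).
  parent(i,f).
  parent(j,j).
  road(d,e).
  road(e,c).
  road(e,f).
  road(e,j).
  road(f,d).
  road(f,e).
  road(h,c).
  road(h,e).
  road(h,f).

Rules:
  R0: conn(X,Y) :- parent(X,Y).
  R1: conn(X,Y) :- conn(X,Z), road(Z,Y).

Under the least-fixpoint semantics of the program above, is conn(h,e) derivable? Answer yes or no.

round 1: derive conn(c,i) via R0 from parent(c,i)
round 1: derive conn(d,e) via R0 from parent(d,e)
round 1: derive conn(d,g) via R0 from parent(d,g)
round 1: derive conn(e,d) via R0 from parent(e,d)
round 1: derive conn(e,e) via R0 from parent(e,e)
round 1: derive conn(e,h) via R0 from parent(e,h)
round 1: derive conn(f,i) via R0 from parent(f,i)
round 1: derive conn(h,c) via R0 from parent(h,c)
round 1: derive conn(h,d) via R0 from parent(h,d)
round 1: derive conn(h,h) via R0 from parent(h,h)
round 1: derive conn(h,i) via R0 from parent(h,i)
round 1: derive conn(i,d) via R0 from parent(i,d)
round 1: derive conn(i,f) via R0 from parent(i,f)
round 1: derive conn(j,j) via R0 from parent(j,j)
round 2: derive conn(d,c) via R1 from conn(d,e), road(e,c)
round 2: derive conn(d,f) via R1 from conn(d,e), road(e,f)
round 2: derive conn(d,j) via R1 from conn(d,e), road(e,j)
round 2: derive conn(e,c) via R1 from conn(e,e), road(e,c)
round 2: derive conn(e,f) via R1 from conn(e,e), road(e,f)
round 2: derive conn(e,j) via R1 from conn(e,e), road(e,j)
round 2: derive conn(h,e) via R1 from conn(h,d), road(d,e)
round 2: derive conn(h,f) via R1 from conn(h,h), road(h,f)
round 2: derive conn(i,e) via R1 from conn(i,d), road(d,e)
round 3: derive conn(d,d) via R1 from conn(d,f), road(f,d)
round 3: derive conn(h,j) via R1 from conn(h,e), road(e,j)
round 3: derive conn(i,c) via R1 from conn(i,e), road(e,c)
round 3: derive conn(i,j) via R1 from conn(i,e), road(e,j)

yes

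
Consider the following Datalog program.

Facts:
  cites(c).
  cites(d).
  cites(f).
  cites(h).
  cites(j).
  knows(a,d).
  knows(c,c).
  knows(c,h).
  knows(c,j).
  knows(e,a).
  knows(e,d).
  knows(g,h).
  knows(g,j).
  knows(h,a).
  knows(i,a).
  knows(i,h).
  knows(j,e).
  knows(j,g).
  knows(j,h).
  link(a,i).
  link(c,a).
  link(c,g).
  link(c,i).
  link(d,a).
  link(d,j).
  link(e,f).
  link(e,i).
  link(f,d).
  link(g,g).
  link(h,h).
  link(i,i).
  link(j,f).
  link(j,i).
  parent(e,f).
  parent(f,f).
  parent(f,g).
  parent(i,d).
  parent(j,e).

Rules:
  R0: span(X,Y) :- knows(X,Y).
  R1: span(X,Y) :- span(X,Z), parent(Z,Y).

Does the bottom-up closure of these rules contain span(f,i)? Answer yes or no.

no

round 1: derive span(a,d) via R0 from knows(a,d)
round 1: derive span(c,c) via R0 from knows(c,c)
round 1: derive span(c,h) via R0 from knows(c,h)
round 1: derive span(c,j) via R0 from knows(c,j)
round 1: derive span(e,a) via R0 from knows(e,a)
round 1: derive span(e,d) via R0 from knows(e,d)
round 1: derive span(g,h) via R0 from knows(g,h)
round 1: derive span(g,j) via R0 from knows(g,j)
round 1: derive span(h,a) via R0 from knows(h,a)
round 1: derive span(i,a) via R0 from knows(i,a)
round 1: derive span(i,h) via R0 from knows(i,h)
round 1: derive span(j,e) via R0 from knows(j,e)
round 1: derive span(j,g) via R0 from knows(j,g)
round 1: derive span(j,h) via R0 from knows(j,h)
round 2: derive span(c,e) via R1 from span(c,j), parent(j,e)
round 2: derive span(g,e) via R1 from span(g,j), parent(j,e)
round 2: derive span(j,f) via R1 from span(j,e), parent(e,f)
round 3: derive span(c,f) via R1 from span(c,e), parent(e,f)
round 3: derive span(g,f) via R1 from span(g,e), parent(e,f)
round 4: derive span(c,g) via R1 from span(c,f), parent(f,g)
round 4: derive span(g,g) via R1 from span(g,f), parent(f,g)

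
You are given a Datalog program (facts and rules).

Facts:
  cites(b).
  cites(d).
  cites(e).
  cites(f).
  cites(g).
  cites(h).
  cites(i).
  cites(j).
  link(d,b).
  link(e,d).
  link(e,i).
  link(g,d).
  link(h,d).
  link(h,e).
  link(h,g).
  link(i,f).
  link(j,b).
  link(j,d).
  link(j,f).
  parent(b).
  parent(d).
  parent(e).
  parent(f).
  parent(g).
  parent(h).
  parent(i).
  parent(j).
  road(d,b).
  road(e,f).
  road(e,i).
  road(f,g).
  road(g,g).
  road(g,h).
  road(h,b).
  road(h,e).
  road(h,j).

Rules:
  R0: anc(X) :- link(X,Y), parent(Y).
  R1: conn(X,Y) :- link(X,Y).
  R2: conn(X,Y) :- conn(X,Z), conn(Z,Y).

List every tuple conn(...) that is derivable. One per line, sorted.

round 1: derive conn(d,b) via R1 from link(d,b)
round 1: derive conn(e,d) via R1 from link(e,d)
round 1: derive conn(e,i) via R1 from link(e,i)
round 1: derive conn(g,d) via R1 from link(g,d)
round 1: derive conn(h,d) via R1 from link(h,d)
round 1: derive conn(h,e) via R1 from link(h,e)
round 1: derive conn(h,g) via R1 from link(h,g)
round 1: derive conn(i,f) via R1 from link(i,f)
round 1: derive conn(j,b) via R1 from link(j,b)
round 1: derive conn(j,d) via R1 from link(j,d)
round 1: derive conn(j,f) via R1 from link(j,f)
round 2: derive conn(e,b) via R2 from conn(e,d), conn(d,b)
round 2: derive conn(e,f) via R2 from conn(e,i), conn(i,f)
round 2: derive conn(g,b) via R2 from conn(g,d), conn(d,b)
round 2: derive conn(h,b) via R2 from conn(h,d), conn(d,b)
round 2: derive conn(h,i) via R2 from conn(h,e), conn(e,i)
round 3: derive conn(h,f) via R2 from conn(h,e), conn(e,f)

conn(d,b)
conn(e,b)
conn(e,d)
conn(e,f)
conn(e,i)
conn(g,b)
conn(g,d)
conn(h,b)
conn(h,d)
conn(h,e)
conn(h,f)
conn(h,g)
conn(h,i)
conn(i,f)
conn(j,b)
conn(j,d)
conn(j,f)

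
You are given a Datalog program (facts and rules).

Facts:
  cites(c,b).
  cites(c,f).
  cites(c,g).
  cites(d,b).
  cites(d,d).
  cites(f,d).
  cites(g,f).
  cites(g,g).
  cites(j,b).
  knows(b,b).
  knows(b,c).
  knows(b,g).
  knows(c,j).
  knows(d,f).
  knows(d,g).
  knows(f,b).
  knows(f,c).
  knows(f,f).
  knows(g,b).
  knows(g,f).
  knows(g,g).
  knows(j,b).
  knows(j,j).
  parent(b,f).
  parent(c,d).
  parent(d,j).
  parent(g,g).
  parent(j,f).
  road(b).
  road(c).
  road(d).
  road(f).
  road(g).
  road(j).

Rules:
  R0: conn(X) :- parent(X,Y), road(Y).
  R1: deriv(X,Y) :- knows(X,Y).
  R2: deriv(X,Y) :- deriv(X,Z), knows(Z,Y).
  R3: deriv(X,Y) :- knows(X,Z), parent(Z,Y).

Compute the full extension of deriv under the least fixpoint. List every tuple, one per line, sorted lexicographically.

round 1: derive deriv(b,b) via R1 from knows(b,b)
round 1: derive deriv(b,c) via R1 from knows(b,c)
round 1: derive deriv(b,g) via R1 from knows(b,g)
round 1: derive deriv(c,j) via R1 from knows(c,j)
round 1: derive deriv(d,f) via R1 from knows(d,f)
round 1: derive deriv(d,g) via R1 from knows(d,g)
round 1: derive deriv(f,b) via R1 from knows(f,b)
round 1: derive deriv(f,c) via R1 from knows(f,c)
round 1: derive deriv(f,f) via R1 from knows(f,f)
round 1: derive deriv(g,b) via R1 from knows(g,b)
round 1: derive deriv(g,f) via R1 from knows(g,f)
round 1: derive deriv(g,g) via R1 from knows(g,g)
round 1: derive deriv(j,b) via R1 from knows(j,b)
round 1: derive deriv(j,j) via R1 from knows(j,j)
round 1: derive deriv(b,d) via R3 from knows(b,c), parent(c,d)
round 1: derive deriv(b,f) via R3 from knows(b,b), parent(b,f)
round 1: derive deriv(c,f) via R3 from knows(c,j), parent(j,f)
round 1: derive deriv(f,d) via R3 from knows(f,c), parent(c,d)
round 1: derive deriv(j,f) via R3 from knows(j,b), parent(b,f)
round 2: derive deriv(b,j) via R2 from deriv(b,c), knows(c,j)
round 2: derive deriv(c,b) via R2 from deriv(c,f), knows(f,b)
round 2: derive deriv(c,c) via R2 from deriv(c,f), knows(f,c)
round 2: derive deriv(d,b) via R2 from deriv(d,f), knows(f,b)
round 2: derive deriv(d,c) via R2 from deriv(d,f), knows(f,c)
round 2: derive deriv(f,g) via R2 from deriv(f,b), knows(b,g)
round 2: derive deriv(f,j) via R2 from deriv(f,c), knows(c,j)
round 2: derive deriv(g,c) via R2 from deriv(g,b), knows(b,c)
round 2: derive deriv(j,c) via R2 from deriv(j,b), knows(b,c)
round 2: derive deriv(j,g) via R2 from deriv(j,b), knows(b,g)
round 3: derive deriv(c,g) via R2 from deriv(c,b), knows(b,g)
round 3: derive deriv(d,j) via R2 from deriv(d,c), knows(c,j)
round 3: derive deriv(g,j) via R2 from deriv(g,c), knows(c,j)

deriv(b,b)
deriv(b,c)
deriv(b,d)
deriv(b,f)
deriv(b,g)
deriv(b,j)
deriv(c,b)
deriv(c,c)
deriv(c,f)
deriv(c,g)
deriv(c,j)
deriv(d,b)
deriv(d,c)
deriv(d,f)
deriv(d,g)
deriv(d,j)
deriv(f,b)
deriv(f,c)
deriv(f,d)
deriv(f,f)
deriv(f,g)
deriv(f,j)
deriv(g,b)
deriv(g,c)
deriv(g,f)
deriv(g,g)
deriv(g,j)
deriv(j,b)
deriv(j,c)
deriv(j,f)
deriv(j,g)
deriv(j,j)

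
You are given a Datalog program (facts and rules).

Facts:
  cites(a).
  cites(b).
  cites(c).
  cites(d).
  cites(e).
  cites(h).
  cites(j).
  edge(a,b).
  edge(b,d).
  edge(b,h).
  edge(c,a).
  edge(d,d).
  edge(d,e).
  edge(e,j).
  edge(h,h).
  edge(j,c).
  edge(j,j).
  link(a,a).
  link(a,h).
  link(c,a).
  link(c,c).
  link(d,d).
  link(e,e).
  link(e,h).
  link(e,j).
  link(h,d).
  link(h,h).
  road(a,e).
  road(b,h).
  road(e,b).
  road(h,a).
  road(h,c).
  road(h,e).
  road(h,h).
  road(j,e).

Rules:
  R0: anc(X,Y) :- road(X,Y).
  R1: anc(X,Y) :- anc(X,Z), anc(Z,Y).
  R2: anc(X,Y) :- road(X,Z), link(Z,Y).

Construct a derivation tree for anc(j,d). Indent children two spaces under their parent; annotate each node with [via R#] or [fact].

round 1: derive anc(a,e) via R0 from road(a,e)
round 1: derive anc(b,h) via R0 from road(b,h)
round 1: derive anc(e,b) via R0 from road(e,b)
round 1: derive anc(h,a) via R0 from road(h,a)
round 1: derive anc(h,c) via R0 from road(h,c)
round 1: derive anc(h,e) via R0 from road(h,e)
round 1: derive anc(h,h) via R0 from road(h,h)
round 1: derive anc(j,e) via R0 from road(j,e)
round 1: derive anc(a,h) via R2 from road(a,e), link(e,h)
round 1: derive anc(a,j) via R2 from road(a,e), link(e,j)
round 1: derive anc(b,d) via R2 from road(b,h), link(h,d)
round 1: derive anc(h,d) via R2 from road(h,h), link(h,d)
round 1: derive anc(h,j) via R2 from road(h,e), link(e,j)
round 1: derive anc(j,h) via R2 from road(j,e), link(e,h)
round 1: derive anc(j,j) via R2 from road(j,e), link(e,j)
round 2: derive anc(a,a) via R1 from anc(a,h), anc(h,a)
round 2: derive anc(a,b) via R1 from anc(a,e), anc(e,b)
round 2: derive anc(a,c) via R1 from anc(a,h), anc(h,c)
round 2: derive anc(a,d) via R1 from anc(a,h), anc(h,d)
round 2: derive anc(b,a) via R1 from anc(b,h), anc(h,a)
round 2: derive anc(b,c) via R1 from anc(b,h), anc(h,c)
round 2: derive anc(b,e) via R1 from anc(b,h), anc(h,e)
round 2: derive anc(b,j) via R1 from anc(b,h), anc(h,j)
round 2: derive anc(e,d) via R1 from anc(e,b), anc(b,d)
round 2: derive anc(e,h) via R1 from anc(e,b), anc(b,h)
round 2: derive anc(h,b) via R1 from anc(h,e), anc(e,b)
round 2: derive anc(j,a) via R1 from anc(j,h), anc(h,a)
round 2: derive anc(j,b) via R1 from anc(j,e), anc(e,b)
round 2: derive anc(j,c) via R1 from anc(j,h), anc(h,c)
round 2: derive anc(j,d) via R1 from anc(j,h), anc(h,d)
round 3: derive anc(b,b) via R1 from anc(b,a), anc(a,b)
round 3: derive anc(e,a) via R1 from anc(e,b), anc(b,a)
round 3: derive anc(e,c) via R1 from anc(e,b), anc(b,c)
round 3: derive anc(e,e) via R1 from anc(e,b), anc(b,e)
round 3: derive anc(e,j) via R1 from anc(e,b), anc(b,j)

anc(j,d)  [via R1]
  anc(j,h)  [via R2]
    road(j,e)  [fact]
    link(e,h)  [fact]
  anc(h,d)  [via R2]
    road(h,h)  [fact]
    link(h,d)  [fact]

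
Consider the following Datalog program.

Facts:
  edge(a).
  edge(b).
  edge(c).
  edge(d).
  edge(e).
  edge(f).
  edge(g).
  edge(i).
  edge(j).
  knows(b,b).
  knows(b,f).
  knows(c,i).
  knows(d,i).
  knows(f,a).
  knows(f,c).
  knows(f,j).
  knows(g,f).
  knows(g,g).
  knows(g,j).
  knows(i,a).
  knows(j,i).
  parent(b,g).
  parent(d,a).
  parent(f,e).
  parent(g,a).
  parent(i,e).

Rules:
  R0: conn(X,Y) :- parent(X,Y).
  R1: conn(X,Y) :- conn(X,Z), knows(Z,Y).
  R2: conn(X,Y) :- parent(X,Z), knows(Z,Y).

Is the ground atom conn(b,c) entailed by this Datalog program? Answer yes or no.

yes

round 1: derive conn(b,g) via R0 from parent(b,g)
round 1: derive conn(d,a) via R0 from parent(d,a)
round 1: derive conn(f,e) via R0 from parent(f,e)
round 1: derive conn(g,a) via R0 from parent(g,a)
round 1: derive conn(i,e) via R0 from parent(i,e)
round 1: derive conn(b,f) via R2 from parent(b,g), knows(g,f)
round 1: derive conn(b,j) via R2 from parent(b,g), knows(g,j)
round 2: derive conn(b,a) via R1 from conn(b,f), knows(f,a)
round 2: derive conn(b,c) via R1 from conn(b,f), knows(f,c)
round 2: derive conn(b,i) via R1 from conn(b,j), knows(j,i)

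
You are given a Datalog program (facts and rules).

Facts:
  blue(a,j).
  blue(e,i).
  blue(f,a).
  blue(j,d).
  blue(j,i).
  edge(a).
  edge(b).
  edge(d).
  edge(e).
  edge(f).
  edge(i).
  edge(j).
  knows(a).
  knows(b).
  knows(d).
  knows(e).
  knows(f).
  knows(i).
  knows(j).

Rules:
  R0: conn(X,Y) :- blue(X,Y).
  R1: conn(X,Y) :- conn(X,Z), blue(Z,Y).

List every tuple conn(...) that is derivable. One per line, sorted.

conn(a,d)
conn(a,i)
conn(a,j)
conn(e,i)
conn(f,a)
conn(f,d)
conn(f,i)
conn(f,j)
conn(j,d)
conn(j,i)

round 1: derive conn(a,j) via R0 from blue(a,j)
round 1: derive conn(e,i) via R0 from blue(e,i)
round 1: derive conn(f,a) via R0 from blue(f,a)
round 1: derive conn(j,d) via R0 from blue(j,d)
round 1: derive conn(j,i) via R0 from blue(j,i)
round 2: derive conn(a,d) via R1 from conn(a,j), blue(j,d)
round 2: derive conn(a,i) via R1 from conn(a,j), blue(j,i)
round 2: derive conn(f,j) via R1 from conn(f,a), blue(a,j)
round 3: derive conn(f,d) via R1 from conn(f,j), blue(j,d)
round 3: derive conn(f,i) via R1 from conn(f,j), blue(j,i)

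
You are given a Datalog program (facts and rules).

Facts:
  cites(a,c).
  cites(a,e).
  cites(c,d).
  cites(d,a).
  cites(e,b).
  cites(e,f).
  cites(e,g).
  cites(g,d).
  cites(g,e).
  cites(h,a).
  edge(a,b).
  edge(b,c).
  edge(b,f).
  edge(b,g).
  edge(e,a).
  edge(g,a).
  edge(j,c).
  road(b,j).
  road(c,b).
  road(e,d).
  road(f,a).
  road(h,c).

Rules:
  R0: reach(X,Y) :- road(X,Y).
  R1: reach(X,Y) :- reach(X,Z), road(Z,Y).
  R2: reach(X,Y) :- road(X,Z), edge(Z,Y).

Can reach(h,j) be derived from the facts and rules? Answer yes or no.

round 1: derive reach(b,j) via R0 from road(b,j)
round 1: derive reach(c,b) via R0 from road(c,b)
round 1: derive reach(e,d) via R0 from road(e,d)
round 1: derive reach(f,a) via R0 from road(f,a)
round 1: derive reach(h,c) via R0 from road(h,c)
round 1: derive reach(b,c) via R2 from road(b,j), edge(j,c)
round 1: derive reach(c,c) via R2 from road(c,b), edge(b,c)
round 1: derive reach(c,f) via R2 from road(c,b), edge(b,f)
round 1: derive reach(c,g) via R2 from road(c,b), edge(b,g)
round 1: derive reach(f,b) via R2 from road(f,a), edge(a,b)
round 2: derive reach(b,b) via R1 from reach(b,c), road(c,b)
round 2: derive reach(c,a) via R1 from reach(c,f), road(f,a)
round 2: derive reach(c,j) via R1 from reach(c,b), road(b,j)
round 2: derive reach(f,j) via R1 from reach(f,b), road(b,j)
round 2: derive reach(h,b) via R1 from reach(h,c), road(c,b)
round 3: derive reach(h,j) via R1 from reach(h,b), road(b,j)

yes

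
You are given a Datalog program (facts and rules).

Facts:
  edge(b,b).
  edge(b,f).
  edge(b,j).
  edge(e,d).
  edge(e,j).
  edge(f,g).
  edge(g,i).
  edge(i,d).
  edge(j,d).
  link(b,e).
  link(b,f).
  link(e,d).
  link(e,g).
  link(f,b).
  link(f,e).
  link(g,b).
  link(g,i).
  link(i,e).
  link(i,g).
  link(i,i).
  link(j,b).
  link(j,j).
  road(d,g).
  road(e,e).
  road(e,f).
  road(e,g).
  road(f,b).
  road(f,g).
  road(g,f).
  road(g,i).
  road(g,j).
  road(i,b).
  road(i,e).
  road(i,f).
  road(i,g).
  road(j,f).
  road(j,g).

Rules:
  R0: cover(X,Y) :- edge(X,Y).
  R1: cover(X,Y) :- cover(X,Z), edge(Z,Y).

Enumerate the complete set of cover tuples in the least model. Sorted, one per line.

round 1: derive cover(b,b) via R0 from edge(b,b)
round 1: derive cover(b,f) via R0 from edge(b,f)
round 1: derive cover(b,j) via R0 from edge(b,j)
round 1: derive cover(e,d) via R0 from edge(e,d)
round 1: derive cover(e,j) via R0 from edge(e,j)
round 1: derive cover(f,g) via R0 from edge(f,g)
round 1: derive cover(g,i) via R0 from edge(g,i)
round 1: derive cover(i,d) via R0 from edge(i,d)
round 1: derive cover(j,d) via R0 from edge(j,d)
round 2: derive cover(b,d) via R1 from cover(b,j), edge(j,d)
round 2: derive cover(b,g) via R1 from cover(b,f), edge(f,g)
round 2: derive cover(f,i) via R1 from cover(f,g), edge(g,i)
round 2: derive cover(g,d) via R1 from cover(g,i), edge(i,d)
round 3: derive cover(b,i) via R1 from cover(b,g), edge(g,i)
round 3: derive cover(f,d) via R1 from cover(f,i), edge(i,d)

cover(b,b)
cover(b,d)
cover(b,f)
cover(b,g)
cover(b,i)
cover(b,j)
cover(e,d)
cover(e,j)
cover(f,d)
cover(f,g)
cover(f,i)
cover(g,d)
cover(g,i)
cover(i,d)
cover(j,d)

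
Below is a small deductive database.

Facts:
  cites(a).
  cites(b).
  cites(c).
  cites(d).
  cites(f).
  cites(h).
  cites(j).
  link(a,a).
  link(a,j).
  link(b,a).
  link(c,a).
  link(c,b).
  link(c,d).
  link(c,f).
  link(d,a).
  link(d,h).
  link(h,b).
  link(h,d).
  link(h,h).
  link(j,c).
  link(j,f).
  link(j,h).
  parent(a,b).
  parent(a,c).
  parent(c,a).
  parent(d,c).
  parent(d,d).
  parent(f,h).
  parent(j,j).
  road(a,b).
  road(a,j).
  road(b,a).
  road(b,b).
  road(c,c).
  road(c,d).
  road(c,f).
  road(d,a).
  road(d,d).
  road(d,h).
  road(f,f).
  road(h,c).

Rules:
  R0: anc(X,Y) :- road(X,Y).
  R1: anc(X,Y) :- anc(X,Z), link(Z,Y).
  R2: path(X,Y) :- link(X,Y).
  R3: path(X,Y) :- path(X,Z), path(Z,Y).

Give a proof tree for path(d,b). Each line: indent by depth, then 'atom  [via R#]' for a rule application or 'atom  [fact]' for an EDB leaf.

path(d,b)  [via R3]
  path(d,h)  [via R2]
    link(d,h)  [fact]
  path(h,b)  [via R2]
    link(h,b)  [fact]

round 1: derive path(a,a) via R2 from link(a,a)
round 1: derive path(a,j) via R2 from link(a,j)
round 1: derive path(b,a) via R2 from link(b,a)
round 1: derive path(c,a) via R2 from link(c,a)
round 1: derive path(c,b) via R2 from link(c,b)
round 1: derive path(c,d) via R2 from link(c,d)
round 1: derive path(c,f) via R2 from link(c,f)
round 1: derive path(d,a) via R2 from link(d,a)
round 1: derive path(d,h) via R2 from link(d,h)
round 1: derive path(h,b) via R2 from link(h,b)
round 1: derive path(h,d) via R2 from link(h,d)
round 1: derive path(h,h) via R2 from link(h,h)
round 1: derive path(j,c) via R2 from link(j,c)
round 1: derive path(j,f) via R2 from link(j,f)
round 1: derive path(j,h) via R2 from link(j,h)
round 2: derive path(a,c) via R3 from path(a,j), path(j,c)
round 2: derive path(a,f) via R3 from path(a,j), path(j,f)
round 2: derive path(a,h) via R3 from path(a,j), path(j,h)
round 2: derive path(b,j) via R3 from path(b,a), path(a,j)
round 2: derive path(c,h) via R3 from path(c,d), path(d,h)
round 2: derive path(c,j) via R3 from path(c,a), path(a,j)
round 2: derive path(d,b) via R3 from path(d,h), path(h,b)
round 2: derive path(d,d) via R3 from path(d,h), path(h,d)
round 2: derive path(d,j) via R3 from path(d,a), path(a,j)
round 2: derive path(h,a) via R3 from path(h,b), path(b,a)
round 2: derive path(j,a) via R3 from path(j,c), path(c,a)
round 2: derive path(j,b) via R3 from path(j,c), path(c,b)
round 2: derive path(j,d) via R3 from path(j,c), path(c,d)
round 3: derive path(a,b) via R3 from path(a,c), path(c,b)
round 3: derive path(a,d) via R3 from path(a,c), path(c,d)
round 3: derive path(b,b) via R3 from path(b,j), path(j,b)
round 3: derive path(b,c) via R3 from path(b,a), path(a,c)
round 3: derive path(b,d) via R3 from path(b,j), path(j,d)
round 3: derive path(b,f) via R3 from path(b,a), path(a,f)
round 3: derive path(b,h) via R3 from path(b,a), path(a,h)
round 3: derive path(c,c) via R3 from path(c,a), path(a,c)
round 3: derive path(d,c) via R3 from path(d,a), path(a,c)
round 3: derive path(d,f) via R3 from path(d,a), path(a,f)
round 3: derive path(h,c) via R3 from path(h,a), path(a,c)
round 3: derive path(h,f) via R3 from path(h,a), path(a,f)
round 3: derive path(h,j) via R3 from path(h,a), path(a,j)
round 3: derive path(j,j) via R3 from path(j,a), path(a,j)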